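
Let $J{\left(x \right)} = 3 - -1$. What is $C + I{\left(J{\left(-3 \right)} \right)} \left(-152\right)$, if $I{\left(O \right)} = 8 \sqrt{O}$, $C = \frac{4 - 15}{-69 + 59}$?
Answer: $- \frac{24309}{10} \approx -2430.9$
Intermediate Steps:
$C = \frac{11}{10}$ ($C = - \frac{11}{-10} = \left(-11\right) \left(- \frac{1}{10}\right) = \frac{11}{10} \approx 1.1$)
$J{\left(x \right)} = 4$ ($J{\left(x \right)} = 3 + 1 = 4$)
$C + I{\left(J{\left(-3 \right)} \right)} \left(-152\right) = \frac{11}{10} + 8 \sqrt{4} \left(-152\right) = \frac{11}{10} + 8 \cdot 2 \left(-152\right) = \frac{11}{10} + 16 \left(-152\right) = \frac{11}{10} - 2432 = - \frac{24309}{10}$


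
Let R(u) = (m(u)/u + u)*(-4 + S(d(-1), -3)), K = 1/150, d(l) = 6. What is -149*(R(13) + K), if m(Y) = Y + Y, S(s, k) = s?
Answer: -670649/150 ≈ -4471.0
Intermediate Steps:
K = 1/150 ≈ 0.0066667
m(Y) = 2*Y
R(u) = 4 + 2*u (R(u) = ((2*u)/u + u)*(-4 + 6) = (2 + u)*2 = 4 + 2*u)
-149*(R(13) + K) = -149*((4 + 2*13) + 1/150) = -149*((4 + 26) + 1/150) = -149*(30 + 1/150) = -149*4501/150 = -670649/150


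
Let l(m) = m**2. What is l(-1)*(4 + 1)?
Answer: 5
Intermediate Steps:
l(-1)*(4 + 1) = (-1)**2*(4 + 1) = 1*5 = 5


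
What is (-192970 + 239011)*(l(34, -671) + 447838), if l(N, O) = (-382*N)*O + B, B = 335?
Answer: 421879253961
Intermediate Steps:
l(N, O) = 335 - 382*N*O (l(N, O) = (-382*N)*O + 335 = -382*N*O + 335 = 335 - 382*N*O)
(-192970 + 239011)*(l(34, -671) + 447838) = (-192970 + 239011)*((335 - 382*34*(-671)) + 447838) = 46041*((335 + 8714948) + 447838) = 46041*(8715283 + 447838) = 46041*9163121 = 421879253961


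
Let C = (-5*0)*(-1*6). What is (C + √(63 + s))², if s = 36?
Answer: 99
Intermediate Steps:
C = 0 (C = 0*(-6) = 0)
(C + √(63 + s))² = (0 + √(63 + 36))² = (0 + √99)² = (0 + 3*√11)² = (3*√11)² = 99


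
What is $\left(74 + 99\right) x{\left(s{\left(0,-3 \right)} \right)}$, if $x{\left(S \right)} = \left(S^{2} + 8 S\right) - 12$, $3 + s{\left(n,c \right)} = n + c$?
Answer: $-4152$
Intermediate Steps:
$s{\left(n,c \right)} = -3 + c + n$ ($s{\left(n,c \right)} = -3 + \left(n + c\right) = -3 + \left(c + n\right) = -3 + c + n$)
$x{\left(S \right)} = -12 + S^{2} + 8 S$
$\left(74 + 99\right) x{\left(s{\left(0,-3 \right)} \right)} = \left(74 + 99\right) \left(-12 + \left(-3 - 3 + 0\right)^{2} + 8 \left(-3 - 3 + 0\right)\right) = 173 \left(-12 + \left(-6\right)^{2} + 8 \left(-6\right)\right) = 173 \left(-12 + 36 - 48\right) = 173 \left(-24\right) = -4152$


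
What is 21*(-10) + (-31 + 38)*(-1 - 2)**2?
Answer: -147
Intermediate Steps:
21*(-10) + (-31 + 38)*(-1 - 2)**2 = -210 + 7*(-3)**2 = -210 + 7*9 = -210 + 63 = -147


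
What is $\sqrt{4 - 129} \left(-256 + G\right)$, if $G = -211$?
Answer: $- 2335 i \sqrt{5} \approx - 5221.2 i$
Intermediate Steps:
$\sqrt{4 - 129} \left(-256 + G\right) = \sqrt{4 - 129} \left(-256 - 211\right) = \sqrt{-125} \left(-467\right) = 5 i \sqrt{5} \left(-467\right) = - 2335 i \sqrt{5}$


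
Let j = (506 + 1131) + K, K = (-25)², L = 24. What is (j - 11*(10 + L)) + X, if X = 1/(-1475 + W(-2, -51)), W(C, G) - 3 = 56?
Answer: 2673407/1416 ≈ 1888.0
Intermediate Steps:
K = 625
W(C, G) = 59 (W(C, G) = 3 + 56 = 59)
X = -1/1416 (X = 1/(-1475 + 59) = 1/(-1416) = -1/1416 ≈ -0.00070621)
j = 2262 (j = (506 + 1131) + 625 = 1637 + 625 = 2262)
(j - 11*(10 + L)) + X = (2262 - 11*(10 + 24)) - 1/1416 = (2262 - 11*34) - 1/1416 = (2262 - 374) - 1/1416 = 1888 - 1/1416 = 2673407/1416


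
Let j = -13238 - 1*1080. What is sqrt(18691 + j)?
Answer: sqrt(4373) ≈ 66.129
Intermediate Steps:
j = -14318 (j = -13238 - 1080 = -14318)
sqrt(18691 + j) = sqrt(18691 - 14318) = sqrt(4373)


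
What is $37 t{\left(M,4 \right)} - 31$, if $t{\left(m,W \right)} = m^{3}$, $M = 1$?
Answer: $6$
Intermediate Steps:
$37 t{\left(M,4 \right)} - 31 = 37 \cdot 1^{3} - 31 = 37 \cdot 1 - 31 = 37 - 31 = 6$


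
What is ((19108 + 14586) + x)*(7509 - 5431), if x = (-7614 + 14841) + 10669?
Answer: 107204020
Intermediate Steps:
x = 17896 (x = 7227 + 10669 = 17896)
((19108 + 14586) + x)*(7509 - 5431) = ((19108 + 14586) + 17896)*(7509 - 5431) = (33694 + 17896)*2078 = 51590*2078 = 107204020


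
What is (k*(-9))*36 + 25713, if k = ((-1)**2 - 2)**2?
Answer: 25389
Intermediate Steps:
k = 1 (k = (1 - 2)**2 = (-1)**2 = 1)
(k*(-9))*36 + 25713 = (1*(-9))*36 + 25713 = -9*36 + 25713 = -324 + 25713 = 25389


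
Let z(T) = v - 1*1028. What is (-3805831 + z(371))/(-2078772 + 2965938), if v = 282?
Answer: -422953/98574 ≈ -4.2907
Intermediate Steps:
z(T) = -746 (z(T) = 282 - 1*1028 = 282 - 1028 = -746)
(-3805831 + z(371))/(-2078772 + 2965938) = (-3805831 - 746)/(-2078772 + 2965938) = -3806577/887166 = -3806577*1/887166 = -422953/98574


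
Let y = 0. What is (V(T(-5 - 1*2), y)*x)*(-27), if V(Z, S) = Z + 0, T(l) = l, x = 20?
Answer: 3780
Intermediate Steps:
V(Z, S) = Z
(V(T(-5 - 1*2), y)*x)*(-27) = ((-5 - 1*2)*20)*(-27) = ((-5 - 2)*20)*(-27) = -7*20*(-27) = -140*(-27) = 3780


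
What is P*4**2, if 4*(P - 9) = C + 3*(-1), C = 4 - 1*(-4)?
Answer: 164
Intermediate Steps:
C = 8 (C = 4 + 4 = 8)
P = 41/4 (P = 9 + (8 + 3*(-1))/4 = 9 + (8 - 3)/4 = 9 + (1/4)*5 = 9 + 5/4 = 41/4 ≈ 10.250)
P*4**2 = (41/4)*4**2 = (41/4)*16 = 164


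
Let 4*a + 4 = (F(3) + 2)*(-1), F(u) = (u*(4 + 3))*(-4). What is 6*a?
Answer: 117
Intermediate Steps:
F(u) = -28*u (F(u) = (u*7)*(-4) = (7*u)*(-4) = -28*u)
a = 39/2 (a = -1 + ((-28*3 + 2)*(-1))/4 = -1 + ((-84 + 2)*(-1))/4 = -1 + (-82*(-1))/4 = -1 + (¼)*82 = -1 + 41/2 = 39/2 ≈ 19.500)
6*a = 6*(39/2) = 117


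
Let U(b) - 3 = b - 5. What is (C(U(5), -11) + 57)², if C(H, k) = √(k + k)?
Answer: (57 + I*√22)² ≈ 3227.0 + 534.71*I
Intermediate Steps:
U(b) = -2 + b (U(b) = 3 + (b - 5) = 3 + (-5 + b) = -2 + b)
C(H, k) = √2*√k (C(H, k) = √(2*k) = √2*√k)
(C(U(5), -11) + 57)² = (√2*√(-11) + 57)² = (√2*(I*√11) + 57)² = (I*√22 + 57)² = (57 + I*√22)²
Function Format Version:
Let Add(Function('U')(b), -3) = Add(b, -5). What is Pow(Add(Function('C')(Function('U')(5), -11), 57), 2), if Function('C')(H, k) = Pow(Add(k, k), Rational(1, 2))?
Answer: Pow(Add(57, Mul(I, Pow(22, Rational(1, 2)))), 2) ≈ Add(3227.0, Mul(534.71, I))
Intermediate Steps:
Function('U')(b) = Add(-2, b) (Function('U')(b) = Add(3, Add(b, -5)) = Add(3, Add(-5, b)) = Add(-2, b))
Function('C')(H, k) = Mul(Pow(2, Rational(1, 2)), Pow(k, Rational(1, 2))) (Function('C')(H, k) = Pow(Mul(2, k), Rational(1, 2)) = Mul(Pow(2, Rational(1, 2)), Pow(k, Rational(1, 2))))
Pow(Add(Function('C')(Function('U')(5), -11), 57), 2) = Pow(Add(Mul(Pow(2, Rational(1, 2)), Pow(-11, Rational(1, 2))), 57), 2) = Pow(Add(Mul(Pow(2, Rational(1, 2)), Mul(I, Pow(11, Rational(1, 2)))), 57), 2) = Pow(Add(Mul(I, Pow(22, Rational(1, 2))), 57), 2) = Pow(Add(57, Mul(I, Pow(22, Rational(1, 2)))), 2)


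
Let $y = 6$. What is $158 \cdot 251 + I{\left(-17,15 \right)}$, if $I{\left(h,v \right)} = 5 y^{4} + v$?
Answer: $46153$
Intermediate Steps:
$I{\left(h,v \right)} = 6480 + v$ ($I{\left(h,v \right)} = 5 \cdot 6^{4} + v = 5 \cdot 1296 + v = 6480 + v$)
$158 \cdot 251 + I{\left(-17,15 \right)} = 158 \cdot 251 + \left(6480 + 15\right) = 39658 + 6495 = 46153$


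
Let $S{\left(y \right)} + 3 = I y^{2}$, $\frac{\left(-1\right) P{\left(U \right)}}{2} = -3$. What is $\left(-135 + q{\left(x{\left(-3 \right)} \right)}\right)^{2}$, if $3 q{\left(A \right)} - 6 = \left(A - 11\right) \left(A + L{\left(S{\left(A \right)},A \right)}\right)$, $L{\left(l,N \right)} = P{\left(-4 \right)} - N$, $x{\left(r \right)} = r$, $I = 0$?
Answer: $25921$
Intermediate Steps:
$P{\left(U \right)} = 6$ ($P{\left(U \right)} = \left(-2\right) \left(-3\right) = 6$)
$S{\left(y \right)} = -3$ ($S{\left(y \right)} = -3 + 0 y^{2} = -3 + 0 = -3$)
$L{\left(l,N \right)} = 6 - N$
$q{\left(A \right)} = -20 + 2 A$ ($q{\left(A \right)} = 2 + \frac{\left(A - 11\right) \left(A - \left(-6 + A\right)\right)}{3} = 2 + \frac{\left(-11 + A\right) 6}{3} = 2 + \frac{-66 + 6 A}{3} = 2 + \left(-22 + 2 A\right) = -20 + 2 A$)
$\left(-135 + q{\left(x{\left(-3 \right)} \right)}\right)^{2} = \left(-135 + \left(-20 + 2 \left(-3\right)\right)\right)^{2} = \left(-135 - 26\right)^{2} = \left(-161\right)^{2} = 25921$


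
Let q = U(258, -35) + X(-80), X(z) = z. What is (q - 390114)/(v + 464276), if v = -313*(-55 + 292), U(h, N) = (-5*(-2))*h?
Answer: -387614/390095 ≈ -0.99364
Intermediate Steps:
U(h, N) = 10*h
q = 2500 (q = 10*258 - 80 = 2580 - 80 = 2500)
v = -74181 (v = -313*237 = -74181)
(q - 390114)/(v + 464276) = (2500 - 390114)/(-74181 + 464276) = -387614/390095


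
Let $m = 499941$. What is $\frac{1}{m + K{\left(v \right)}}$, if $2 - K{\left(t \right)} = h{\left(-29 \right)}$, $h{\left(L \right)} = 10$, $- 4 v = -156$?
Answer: $\frac{1}{499933} \approx 2.0003 \cdot 10^{-6}$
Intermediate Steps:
$v = 39$ ($v = \left(- \frac{1}{4}\right) \left(-156\right) = 39$)
$K{\left(t \right)} = -8$ ($K{\left(t \right)} = 2 - 10 = -8$)
$\frac{1}{m + K{\left(v \right)}} = \frac{1}{499941 - 8} = \frac{1}{499933}$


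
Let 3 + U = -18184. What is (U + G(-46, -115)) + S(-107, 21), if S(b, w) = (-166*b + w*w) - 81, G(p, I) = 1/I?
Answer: -7476/115 ≈ -65.009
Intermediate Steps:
U = -18187 (U = -3 - 18184 = -18187)
S(b, w) = -81 + w² - 166*b (S(b, w) = (-166*b + w²) - 81 = (w² - 166*b) - 81 = -81 + w² - 166*b)
(U + G(-46, -115)) + S(-107, 21) = (-18187 + 1/(-115)) + (-81 + 21² - 166*(-107)) = (-18187 - 1/115) + (-81 + 441 + 17762) = -2091506/115 + 18122 = -7476/115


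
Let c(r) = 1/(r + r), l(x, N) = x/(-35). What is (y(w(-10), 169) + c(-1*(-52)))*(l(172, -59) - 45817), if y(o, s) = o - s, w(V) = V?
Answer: 5970824541/728 ≈ 8.2017e+6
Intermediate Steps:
l(x, N) = -x/35 (l(x, N) = x*(-1/35) = -x/35)
c(r) = 1/(2*r)
(y(w(-10), 169) + c(-1*(-52)))*(l(172, -59) - 45817) = ((-10 - 1*169) + 1/(2*((-1*(-52)))))*(-1/35*172 - 45817) = ((-10 - 169) + (½)/52)*(-172/35 - 45817) = (-179 + (½)*(1/52))*(-1603767/35) = (-179 + 1/104)*(-1603767/35) = -18615/104*(-1603767/35) = 5970824541/728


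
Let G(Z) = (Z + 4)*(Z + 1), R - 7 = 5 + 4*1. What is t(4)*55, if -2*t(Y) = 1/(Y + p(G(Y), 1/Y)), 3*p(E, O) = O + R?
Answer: -330/113 ≈ -2.9204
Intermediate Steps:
R = 16 (R = 7 + (5 + 4*1) = 7 + (5 + 4) = 7 + 9 = 16)
G(Z) = (1 + Z)*(4 + Z) (G(Z) = (4 + Z)*(1 + Z) = (1 + Z)*(4 + Z))
p(E, O) = 16/3 + O/3 (p(E, O) = (O + 16)/3 = (16 + O)/3 = 16/3 + O/3)
t(Y) = -1/(2*(16/3 + Y + 1/(3*Y))) (t(Y) = -1/(2*(Y + (16/3 + 1/(3*Y)))) = -1/(2*(16/3 + Y + 1/(3*Y))))
t(4)*55 = -3*4/(2 + 2*4*(16 + 3*4))*55 = -3*4/(2 + 2*4*(16 + 12))*55 = -3*4/(2 + 2*4*28)*55 = -3*4/(2 + 224)*55 = -3*4/226*55 = -3*4*1/226*55 = -6/113*55 = -330/113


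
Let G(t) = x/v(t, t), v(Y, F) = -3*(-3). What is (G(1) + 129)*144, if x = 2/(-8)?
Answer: 18572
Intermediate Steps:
v(Y, F) = 9
x = -1/4 (x = 2*(-1/8) = -1/4 ≈ -0.25000)
G(t) = -1/36 (G(t) = -1/4/9 = -1/4*1/9 = -1/36)
(G(1) + 129)*144 = (-1/36 + 129)*144 = (4643/36)*144 = 18572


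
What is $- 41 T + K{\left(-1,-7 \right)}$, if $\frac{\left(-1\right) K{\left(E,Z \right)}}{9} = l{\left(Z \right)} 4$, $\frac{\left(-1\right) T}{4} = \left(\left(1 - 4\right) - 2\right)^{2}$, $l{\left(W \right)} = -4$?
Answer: $4244$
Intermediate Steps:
$T = -100$ ($T = - 4 \left(\left(1 - 4\right) - 2\right)^{2} = - 4 \left(-3 - 2\right)^{2} = - 4 \left(-5\right)^{2} = \left(-4\right) 25 = -100$)
$K{\left(E,Z \right)} = 144$ ($K{\left(E,Z \right)} = - 9 \left(\left(-4\right) 4\right) = \left(-9\right) \left(-16\right) = 144$)
$- 41 T + K{\left(-1,-7 \right)} = \left(-41\right) \left(-100\right) + 144 = 4100 + 144 = 4244$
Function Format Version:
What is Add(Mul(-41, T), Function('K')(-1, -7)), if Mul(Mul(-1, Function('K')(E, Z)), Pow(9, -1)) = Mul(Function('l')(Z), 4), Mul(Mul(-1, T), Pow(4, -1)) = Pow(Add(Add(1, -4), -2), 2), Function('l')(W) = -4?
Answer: 4244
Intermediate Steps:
T = -100 (T = Mul(-4, Pow(Add(Add(1, -4), -2), 2)) = Mul(-4, Pow(Add(-3, -2), 2)) = Mul(-4, Pow(-5, 2)) = Mul(-4, 25) = -100)
Function('K')(E, Z) = 144 (Function('K')(E, Z) = Mul(-9, Mul(-4, 4)) = Mul(-9, -16) = 144)
Add(Mul(-41, T), Function('K')(-1, -7)) = Add(Mul(-41, -100), 144) = Add(4100, 144) = 4244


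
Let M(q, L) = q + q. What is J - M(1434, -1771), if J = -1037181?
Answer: -1040049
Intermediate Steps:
M(q, L) = 2*q
J - M(1434, -1771) = -1037181 - 2*1434 = -1037181 - 1*2868 = -1037181 - 2868 = -1040049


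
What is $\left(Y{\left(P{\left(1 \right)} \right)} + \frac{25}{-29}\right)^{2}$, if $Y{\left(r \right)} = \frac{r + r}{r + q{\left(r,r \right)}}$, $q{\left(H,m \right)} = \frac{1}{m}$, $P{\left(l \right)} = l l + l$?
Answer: $\frac{11449}{21025} \approx 0.54454$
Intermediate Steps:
$P{\left(l \right)} = l + l^{2}$ ($P{\left(l \right)} = l^{2} + l = l + l^{2}$)
$Y{\left(r \right)} = \frac{2 r}{r + \frac{1}{r}}$ ($Y{\left(r \right)} = \frac{r + r}{r + \frac{1}{r}} = \frac{2 r}{r + \frac{1}{r}}$)
$\left(Y{\left(P{\left(1 \right)} \right)} + \frac{25}{-29}\right)^{2} = \left(\frac{2 \left(1 \left(1 + 1\right)\right)^{2}}{1 + \left(1 \left(1 + 1\right)\right)^{2}} + \frac{25}{-29}\right)^{2} = \left(\frac{2 \left(1 \cdot 2\right)^{2}}{1 + \left(1 \cdot 2\right)^{2}} + 25 \left(- \frac{1}{29}\right)\right)^{2} = \left(\frac{2 \cdot 2^{2}}{1 + 2^{2}} - \frac{25}{29}\right)^{2} = \left(2 \cdot 4 \frac{1}{1 + 4} - \frac{25}{29}\right)^{2} = \left(2 \cdot 4 \cdot \frac{1}{5} - \frac{25}{29}\right)^{2} = \left(\frac{8}{5} - \frac{25}{29}\right)^{2} = \left(\frac{107}{145}\right)^{2} = \frac{11449}{21025}$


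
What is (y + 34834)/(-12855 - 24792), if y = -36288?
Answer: 1454/37647 ≈ 0.038622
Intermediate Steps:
(y + 34834)/(-12855 - 24792) = (-36288 + 34834)/(-12855 - 24792) = -1454/(-37647) = -1454*(-1/37647) = 1454/37647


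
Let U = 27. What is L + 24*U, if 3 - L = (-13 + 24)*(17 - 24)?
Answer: 728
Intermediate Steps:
L = 80 (L = 3 - (-13 + 24)*(17 - 24) = 3 - 11*(-7) = 3 - 1*(-77) = 3 + 77 = 80)
L + 24*U = 80 + 24*27 = 80 + 648 = 728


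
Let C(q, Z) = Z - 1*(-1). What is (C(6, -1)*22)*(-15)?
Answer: 0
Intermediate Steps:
C(q, Z) = 1 + Z (C(q, Z) = Z + 1 = 1 + Z)
(C(6, -1)*22)*(-15) = ((1 - 1)*22)*(-15) = (0*22)*(-15) = 0*(-15) = 0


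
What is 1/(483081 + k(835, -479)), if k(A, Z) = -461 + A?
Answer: 1/483455 ≈ 2.0684e-6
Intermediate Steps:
1/(483081 + k(835, -479)) = 1/(483081 + (-461 + 835)) = 1/(483081 + 374) = 1/483455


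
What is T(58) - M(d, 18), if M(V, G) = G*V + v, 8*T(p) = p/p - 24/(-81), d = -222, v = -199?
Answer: 906155/216 ≈ 4195.2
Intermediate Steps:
T(p) = 35/216 (T(p) = (p/p - 24/(-81))/8 = (1 - 24*(-1/81))/8 = (1 + 8/27)/8 = (⅛)*(35/27) = 35/216)
M(V, G) = -199 + G*V (M(V, G) = G*V - 199 = -199 + G*V)
T(58) - M(d, 18) = 35/216 - (-199 + 18*(-222)) = 35/216 - (-199 - 3996) = 35/216 - 1*(-4195) = 35/216 + 4195 = 906155/216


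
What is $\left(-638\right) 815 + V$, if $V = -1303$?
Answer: $-521273$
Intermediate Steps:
$\left(-638\right) 815 + V = \left(-638\right) 815 - 1303 = -519970 - 1303 = -521273$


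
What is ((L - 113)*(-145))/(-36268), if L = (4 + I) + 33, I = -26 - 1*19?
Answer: -17545/36268 ≈ -0.48376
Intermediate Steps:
I = -45 (I = -26 - 19 = -45)
L = -8 (L = (4 - 45) + 33 = -41 + 33 = -8)
((L - 113)*(-145))/(-36268) = ((-8 - 113)*(-145))/(-36268) = -121*(-145)*(-1/36268) = 17545*(-1/36268) = -17545/36268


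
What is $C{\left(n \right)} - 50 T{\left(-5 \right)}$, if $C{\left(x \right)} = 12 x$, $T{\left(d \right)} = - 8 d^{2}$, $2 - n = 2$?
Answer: $10000$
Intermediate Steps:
$n = 0$ ($n = 2 - 2 = 0$)
$C{\left(n \right)} - 50 T{\left(-5 \right)} = 12 \cdot 0 - 50 \left(- 8 \left(-5\right)^{2}\right) = 0 - 50 \left(\left(-8\right) 25\right) = 0 - -10000 = 0 + 10000 = 10000$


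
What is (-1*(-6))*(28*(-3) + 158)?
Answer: 444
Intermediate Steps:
(-1*(-6))*(28*(-3) + 158) = 6*(-84 + 158) = 6*74 = 444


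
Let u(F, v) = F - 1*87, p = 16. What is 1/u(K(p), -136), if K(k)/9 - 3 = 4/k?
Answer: -4/231 ≈ -0.017316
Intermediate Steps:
K(k) = 27 + 36/k (K(k) = 27 + 9*(4/k) = 27 + 36/k)
u(F, v) = -87 + F (u(F, v) = F - 87 = -87 + F)
1/u(K(p), -136) = 1/(-87 + (27 + 36/16)) = 1/(-87 + (27 + 36*(1/16))) = 1/(-87 + (27 + 9/4)) = 1/(-87 + 117/4) = 1/(-231/4) = -4/231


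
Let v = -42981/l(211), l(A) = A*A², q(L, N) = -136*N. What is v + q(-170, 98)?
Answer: -125202355349/9393931 ≈ -13328.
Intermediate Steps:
l(A) = A³
v = -42981/9393931 (v = -42981/(211³) = -42981/9393931 ≈ -0.0045754)
v + q(-170, 98) = -42981/9393931 - 136*98 = -42981/9393931 - 13328 = -125202355349/9393931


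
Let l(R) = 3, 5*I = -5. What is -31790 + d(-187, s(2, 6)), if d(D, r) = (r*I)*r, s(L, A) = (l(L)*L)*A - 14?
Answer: -32274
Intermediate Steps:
I = -1 (I = (⅕)*(-5) = -1)
s(L, A) = -14 + 3*A*L (s(L, A) = (3*L)*A - 14 = 3*A*L - 14 = -14 + 3*A*L)
d(D, r) = -r² (d(D, r) = (r*(-1))*r = (-r)*r = -r²)
-31790 + d(-187, s(2, 6)) = -31790 - (-14 + 3*6*2)² = -31790 - (-14 + 36)² = -31790 - 1*22² = -31790 - 1*484 = -31790 - 484 = -32274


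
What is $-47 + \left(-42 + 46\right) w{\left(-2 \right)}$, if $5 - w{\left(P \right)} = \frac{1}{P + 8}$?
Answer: $- \frac{83}{3} \approx -27.667$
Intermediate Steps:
$w{\left(P \right)} = 5 - \frac{1}{8 + P}$ ($w{\left(P \right)} = 5 - \frac{1}{P + 8} = 5 - \frac{1}{8 + P}$)
$-47 + \left(-42 + 46\right) w{\left(-2 \right)} = -47 + \left(-42 + 46\right) \frac{39 + 5 \left(-2\right)}{8 - 2} = -47 + 4 \frac{39 - 10}{6} = -47 + 4 \cdot \frac{1}{6} \cdot 29 = -47 + 4 \cdot \frac{29}{6} = -47 + \frac{58}{3} = - \frac{83}{3}$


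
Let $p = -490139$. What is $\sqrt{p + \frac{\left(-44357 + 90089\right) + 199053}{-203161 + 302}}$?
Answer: $\frac{i \sqrt{20170138955099774}}{202859} \approx 700.1 i$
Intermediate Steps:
$\sqrt{p + \frac{\left(-44357 + 90089\right) + 199053}{-203161 + 302}} = \sqrt{-490139 + \frac{\left(-44357 + 90089\right) + 199053}{-203161 + 302}} = \sqrt{-490139 + \frac{45732 + 199053}{-202859}} = \sqrt{-490139 + 244785 \left(- \frac{1}{202859}\right)} = \sqrt{-490139 - \frac{244785}{202859}} = \sqrt{- \frac{99429352186}{202859}} = \frac{i \sqrt{20170138955099774}}{202859}$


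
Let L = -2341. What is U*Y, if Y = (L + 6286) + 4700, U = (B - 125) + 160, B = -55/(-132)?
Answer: 3674125/12 ≈ 3.0618e+5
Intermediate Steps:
B = 5/12 (B = -55*(-1/132) = 5/12 ≈ 0.41667)
U = 425/12 (U = (5/12 - 125) + 160 = -1495/12 + 160 = 425/12 ≈ 35.417)
Y = 8645 (Y = (-2341 + 6286) + 4700 = 3945 + 4700 = 8645)
U*Y = (425/12)*8645 = 3674125/12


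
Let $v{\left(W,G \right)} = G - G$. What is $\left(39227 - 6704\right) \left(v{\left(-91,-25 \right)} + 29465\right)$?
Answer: $958290195$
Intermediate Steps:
$v{\left(W,G \right)} = 0$
$\left(39227 - 6704\right) \left(v{\left(-91,-25 \right)} + 29465\right) = \left(39227 - 6704\right) \left(0 + 29465\right) = 32523 \cdot 29465 = 958290195$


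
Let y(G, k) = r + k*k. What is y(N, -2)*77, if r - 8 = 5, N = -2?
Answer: 1309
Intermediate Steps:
r = 13 (r = 8 + 5 = 13)
y(G, k) = 13 + k**2 (y(G, k) = 13 + k*k = 13 + k**2)
y(N, -2)*77 = (13 + (-2)**2)*77 = (13 + 4)*77 = 17*77 = 1309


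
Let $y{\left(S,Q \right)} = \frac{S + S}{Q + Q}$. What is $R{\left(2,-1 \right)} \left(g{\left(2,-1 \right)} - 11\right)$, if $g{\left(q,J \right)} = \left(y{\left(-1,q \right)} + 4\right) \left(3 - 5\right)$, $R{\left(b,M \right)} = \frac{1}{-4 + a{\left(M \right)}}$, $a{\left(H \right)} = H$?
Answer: $\frac{18}{5} \approx 3.6$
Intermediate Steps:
$y{\left(S,Q \right)} = \frac{S}{Q}$ ($y{\left(S,Q \right)} = \frac{2 S}{2 Q} = 2 S \frac{1}{2 Q} = \frac{S}{Q}$)
$R{\left(b,M \right)} = \frac{1}{-4 + M}$
$g{\left(q,J \right)} = -8 + \frac{2}{q}$ ($g{\left(q,J \right)} = \left(- \frac{1}{q} + 4\right) \left(3 - 5\right) = \left(4 - \frac{1}{q}\right) \left(-2\right) = -8 + \frac{2}{q}$)
$R{\left(2,-1 \right)} \left(g{\left(2,-1 \right)} - 11\right) = \frac{\left(-8 + \frac{2}{2}\right) - 11}{-4 - 1} = \frac{\left(-8 + 2 \cdot \frac{1}{2}\right) - 11}{-5} = - \frac{\left(-8 + 1\right) - 11}{5} = - \frac{-7 - 11}{5} = \left(- \frac{1}{5}\right) \left(-18\right) = \frac{18}{5}$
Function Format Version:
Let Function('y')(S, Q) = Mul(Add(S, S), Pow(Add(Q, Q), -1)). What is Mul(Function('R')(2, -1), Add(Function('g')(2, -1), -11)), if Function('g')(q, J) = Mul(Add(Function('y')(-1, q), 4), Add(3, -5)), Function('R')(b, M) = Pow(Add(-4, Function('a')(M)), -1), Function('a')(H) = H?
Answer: Rational(18, 5) ≈ 3.6000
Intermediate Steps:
Function('y')(S, Q) = Mul(S, Pow(Q, -1)) (Function('y')(S, Q) = Mul(Mul(2, S), Pow(Mul(2, Q), -1)) = Mul(Mul(2, S), Mul(Rational(1, 2), Pow(Q, -1))) = Mul(S, Pow(Q, -1)))
Function('R')(b, M) = Pow(Add(-4, M), -1)
Function('g')(q, J) = Add(-8, Mul(2, Pow(q, -1))) (Function('g')(q, J) = Mul(Add(Mul(-1, Pow(q, -1)), 4), Add(3, -5)) = Mul(Add(4, Mul(-1, Pow(q, -1))), -2) = Add(-8, Mul(2, Pow(q, -1))))
Mul(Function('R')(2, -1), Add(Function('g')(2, -1), -11)) = Mul(Pow(Add(-4, -1), -1), Add(Add(-8, Mul(2, Pow(2, -1))), -11)) = Mul(Pow(-5, -1), Add(Add(-8, Mul(2, Rational(1, 2))), -11)) = Mul(Rational(-1, 5), Add(Add(-8, 1), -11)) = Mul(Rational(-1, 5), Add(-7, -11)) = Mul(Rational(-1, 5), -18) = Rational(18, 5)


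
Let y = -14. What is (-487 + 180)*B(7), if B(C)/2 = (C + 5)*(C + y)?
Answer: 51576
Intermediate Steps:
B(C) = 2*(-14 + C)*(5 + C) (B(C) = 2*((C + 5)*(C - 14)) = 2*((5 + C)*(-14 + C)) = 2*((-14 + C)*(5 + C)) = 2*(-14 + C)*(5 + C))
(-487 + 180)*B(7) = (-487 + 180)*(-140 - 18*7 + 2*7²) = -307*(-140 - 126 + 2*49) = -307*(-140 - 126 + 98) = -307*(-168) = 51576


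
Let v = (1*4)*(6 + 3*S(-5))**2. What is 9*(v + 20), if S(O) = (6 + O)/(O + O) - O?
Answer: 390141/25 ≈ 15606.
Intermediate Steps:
S(O) = -O + (6 + O)/(2*O) (S(O) = (6 + O)/((2*O)) - O = (6 + O)*(1/(2*O)) - O = (6 + O)/(2*O) - O = -O + (6 + O)/(2*O))
v = 42849/25 (v = (1*4)*(6 + 3*(1/2 - 1*(-5) + 3/(-5)))**2 = 4*(6 + 3*(1/2 + 5 + 3*(-1/5)))**2 = 4*(6 + 3*(1/2 + 5 - 3/5))**2 = 4*(6 + 3*(49/10))**2 = 4*(6 + 147/10)**2 = 4*(207/10)**2 = 4*(42849/100) = 42849/25 ≈ 1714.0)
9*(v + 20) = 9*(42849/25 + 20) = 9*(43349/25) = 390141/25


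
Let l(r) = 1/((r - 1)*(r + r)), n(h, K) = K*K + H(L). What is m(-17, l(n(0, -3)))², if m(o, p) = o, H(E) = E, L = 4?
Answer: 289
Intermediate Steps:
n(h, K) = 4 + K² (n(h, K) = K*K + 4 = K² + 4 = 4 + K²)
l(r) = 1/(2*r*(-1 + r)) (l(r) = 1/((-1 + r)*(2*r)) = 1/(2*r*(-1 + r)))
m(-17, l(n(0, -3)))² = (-17)² = 289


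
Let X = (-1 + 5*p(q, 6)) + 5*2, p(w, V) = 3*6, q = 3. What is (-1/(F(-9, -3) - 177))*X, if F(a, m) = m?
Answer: 11/20 ≈ 0.55000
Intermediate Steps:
p(w, V) = 18
X = 99 (X = (-1 + 5*18) + 5*2 = (-1 + 90) + 10 = 89 + 10 = 99)
(-1/(F(-9, -3) - 177))*X = -1/(-3 - 177)*99 = -1/(-180)*99 = -1*(-1/180)*99 = (1/180)*99 = 11/20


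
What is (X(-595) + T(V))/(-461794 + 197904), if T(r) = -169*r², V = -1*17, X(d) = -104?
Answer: 9789/52778 ≈ 0.18548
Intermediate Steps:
V = -17
(X(-595) + T(V))/(-461794 + 197904) = (-104 - 169*(-17)²)/(-461794 + 197904) = (-104 - 169*289)/(-263890) = (-104 - 48841)*(-1/263890) = -48945*(-1/263890) = 9789/52778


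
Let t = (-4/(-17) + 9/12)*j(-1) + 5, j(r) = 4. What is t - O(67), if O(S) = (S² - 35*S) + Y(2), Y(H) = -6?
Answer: -36194/17 ≈ -2129.1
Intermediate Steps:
O(S) = -6 + S² - 35*S (O(S) = (S² - 35*S) - 6 = -6 + S² - 35*S)
t = 152/17 (t = (-4/(-17) + 9/12)*4 + 5 = (-4*(-1/17) + 9*(1/12))*4 + 5 = (4/17 + ¾)*4 + 5 = (67/68)*4 + 5 = 67/17 + 5 = 152/17 ≈ 8.9412)
t - O(67) = 152/17 - (-6 + 67² - 35*67) = 152/17 - (-6 + 4489 - 2345) = 152/17 - 1*2138 = 152/17 - 2138 = -36194/17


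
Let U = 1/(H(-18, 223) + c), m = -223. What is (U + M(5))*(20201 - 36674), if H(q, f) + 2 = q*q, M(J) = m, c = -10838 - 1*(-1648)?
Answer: 10858809415/2956 ≈ 3.6735e+6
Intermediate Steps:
c = -9190 (c = -10838 + 1648 = -9190)
M(J) = -223
H(q, f) = -2 + q² (H(q, f) = -2 + q*q = -2 + q²)
U = -1/8868 (U = 1/((-2 + (-18)²) - 9190) = 1/((-2 + 324) - 9190) = 1/(322 - 9190) = 1/(-8868) = -1/8868 ≈ -0.00011277)
(U + M(5))*(20201 - 36674) = (-1/8868 - 223)*(20201 - 36674) = -1977565/8868*(-16473) = 10858809415/2956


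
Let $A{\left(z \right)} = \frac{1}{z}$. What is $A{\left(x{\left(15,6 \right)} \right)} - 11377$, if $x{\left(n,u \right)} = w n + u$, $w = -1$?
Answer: $- \frac{102394}{9} \approx -11377.0$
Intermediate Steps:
$x{\left(n,u \right)} = u - n$ ($x{\left(n,u \right)} = - n + u = u - n$)
$A{\left(x{\left(15,6 \right)} \right)} - 11377 = \frac{1}{6 - 15} - 11377 = \frac{1}{-9} - 11377 = - \frac{1}{9} - 11377 = - \frac{102394}{9}$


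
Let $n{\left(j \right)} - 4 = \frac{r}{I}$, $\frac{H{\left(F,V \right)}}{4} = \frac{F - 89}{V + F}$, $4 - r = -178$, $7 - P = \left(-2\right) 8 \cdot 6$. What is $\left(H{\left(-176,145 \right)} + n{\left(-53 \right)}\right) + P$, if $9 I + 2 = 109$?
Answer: $\frac{519117}{3317} \approx 156.5$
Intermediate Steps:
$P = 103$ ($P = 7 - \left(-2\right) 8 \cdot 6 = 7 - \left(-16\right) 6 = 7 - -96 = 7 + 96 = 103$)
$I = \frac{107}{9}$ ($I = - \frac{2}{9} + \frac{1}{9} \cdot 109 = - \frac{2}{9} + \frac{109}{9} = \frac{107}{9} \approx 11.889$)
$r = 182$ ($r = 4 - -178 = 4 + 178 = 182$)
$H{\left(F,V \right)} = \frac{4 \left(-89 + F\right)}{F + V}$ ($H{\left(F,V \right)} = 4 \frac{F - 89}{V + F} = 4 \frac{-89 + F}{F + V} = \frac{4 \left(-89 + F\right)}{F + V}$)
$n{\left(j \right)} = \frac{2066}{107}$ ($n{\left(j \right)} = 4 + \frac{182}{\frac{107}{9}} = 4 + 182 \cdot \frac{9}{107} = 4 + \frac{1638}{107} = \frac{2066}{107}$)
$\left(H{\left(-176,145 \right)} + n{\left(-53 \right)}\right) + P = \left(\frac{4 \left(-89 - 176\right)}{-176 + 145} + \frac{2066}{107}\right) + 103 = \left(4 \frac{1}{-31} \left(-265\right) + \frac{2066}{107}\right) + 103 = \left(4 \left(- \frac{1}{31}\right) \left(-265\right) + \frac{2066}{107}\right) + 103 = \left(\frac{1060}{31} + \frac{2066}{107}\right) + 103 = \frac{177466}{3317} + 103 = \frac{519117}{3317}$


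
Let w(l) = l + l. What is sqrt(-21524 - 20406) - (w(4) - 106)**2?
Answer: -9604 + I*sqrt(41930) ≈ -9604.0 + 204.77*I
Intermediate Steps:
w(l) = 2*l
sqrt(-21524 - 20406) - (w(4) - 106)**2 = sqrt(-21524 - 20406) - (2*4 - 106)**2 = sqrt(-41930) - (8 - 106)**2 = I*sqrt(41930) - 1*(-98)**2 = I*sqrt(41930) - 1*9604 = I*sqrt(41930) - 9604 = -9604 + I*sqrt(41930)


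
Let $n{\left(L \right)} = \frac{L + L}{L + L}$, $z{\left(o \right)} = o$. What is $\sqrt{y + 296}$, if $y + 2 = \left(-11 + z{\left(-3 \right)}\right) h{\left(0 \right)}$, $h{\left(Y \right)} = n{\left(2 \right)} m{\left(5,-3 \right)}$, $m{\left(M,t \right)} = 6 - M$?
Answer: $2 \sqrt{70} \approx 16.733$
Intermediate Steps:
$n{\left(L \right)} = 1$ ($n{\left(L \right)} = \frac{2 L}{2 L} = 2 L \frac{1}{2 L} = 1$)
$h{\left(Y \right)} = 1$ ($h{\left(Y \right)} = 1 \left(6 - 5\right) = 1 \cdot 1 = 1$)
$y = -16$ ($y = -2 + \left(-11 - 3\right) 1 = -2 - 14 = -16$)
$\sqrt{y + 296} = \sqrt{-16 + 296} = \sqrt{280} = 2 \sqrt{70}$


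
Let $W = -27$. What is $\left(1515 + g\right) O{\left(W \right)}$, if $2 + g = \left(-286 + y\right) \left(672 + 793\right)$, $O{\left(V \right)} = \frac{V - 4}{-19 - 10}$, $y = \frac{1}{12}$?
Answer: $- \frac{155256029}{348} \approx -4.4614 \cdot 10^{5}$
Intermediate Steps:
$y = \frac{1}{12} \approx 0.083333$
$O{\left(V \right)} = \frac{4}{29} - \frac{V}{29}$ ($O{\left(V \right)} = \frac{-4 + V}{-29} = \left(-4 + V\right) \left(- \frac{1}{29}\right) = \frac{4}{29} - \frac{V}{29}$)
$g = - \frac{5026439}{12}$ ($g = -2 + \left(-286 + \frac{1}{12}\right) \left(672 + 793\right) = -2 - \frac{5026415}{12} = - \frac{5026439}{12} \approx -4.1887 \cdot 10^{5}$)
$\left(1515 + g\right) O{\left(W \right)} = \left(1515 - \frac{5026439}{12}\right) \left(\frac{4}{29} - - \frac{27}{29}\right) = - \frac{5008259 \left(\frac{4}{29} + \frac{27}{29}\right)}{12} = \left(- \frac{5008259}{12}\right) \frac{31}{29} = - \frac{155256029}{348}$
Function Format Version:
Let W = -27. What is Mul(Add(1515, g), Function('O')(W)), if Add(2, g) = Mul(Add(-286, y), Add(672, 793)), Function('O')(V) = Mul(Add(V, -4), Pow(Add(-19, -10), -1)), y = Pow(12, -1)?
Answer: Rational(-155256029, 348) ≈ -4.4614e+5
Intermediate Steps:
y = Rational(1, 12) ≈ 0.083333
Function('O')(V) = Add(Rational(4, 29), Mul(Rational(-1, 29), V)) (Function('O')(V) = Mul(Add(-4, V), Pow(-29, -1)) = Mul(Add(-4, V), Rational(-1, 29)) = Add(Rational(4, 29), Mul(Rational(-1, 29), V)))
g = Rational(-5026439, 12) (g = Add(-2, Mul(Add(-286, Rational(1, 12)), Add(672, 793))) = Add(-2, Mul(Rational(-3431, 12), 1465)) = Add(-2, Rational(-5026415, 12)) = Rational(-5026439, 12) ≈ -4.1887e+5)
Mul(Add(1515, g), Function('O')(W)) = Mul(Add(1515, Rational(-5026439, 12)), Add(Rational(4, 29), Mul(Rational(-1, 29), -27))) = Mul(Rational(-5008259, 12), Add(Rational(4, 29), Rational(27, 29))) = Mul(Rational(-5008259, 12), Rational(31, 29)) = Rational(-155256029, 348)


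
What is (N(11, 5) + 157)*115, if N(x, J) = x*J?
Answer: 24380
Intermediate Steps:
N(x, J) = J*x
(N(11, 5) + 157)*115 = (5*11 + 157)*115 = (55 + 157)*115 = 212*115 = 24380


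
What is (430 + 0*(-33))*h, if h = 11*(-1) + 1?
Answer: -4300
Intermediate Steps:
h = -10 (h = -11 + 1 = -10)
(430 + 0*(-33))*h = (430 + 0*(-33))*(-10) = (430 + 0)*(-10) = 430*(-10) = -4300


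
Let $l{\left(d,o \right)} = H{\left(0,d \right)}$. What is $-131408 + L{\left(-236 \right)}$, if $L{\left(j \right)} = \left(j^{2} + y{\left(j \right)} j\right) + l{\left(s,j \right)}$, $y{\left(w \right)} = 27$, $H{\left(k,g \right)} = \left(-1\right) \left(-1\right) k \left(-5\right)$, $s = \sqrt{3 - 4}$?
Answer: $-82084$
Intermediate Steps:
$s = i$ ($s = \sqrt{-1} = i \approx 1.0 i$)
$H{\left(k,g \right)} = - 5 k$ ($H{\left(k,g \right)} = 1 k \left(-5\right) = k \left(-5\right) = - 5 k$)
$l{\left(d,o \right)} = 0$ ($l{\left(d,o \right)} = \left(-5\right) 0 = 0$)
$L{\left(j \right)} = j^{2} + 27 j$ ($L{\left(j \right)} = \left(j^{2} + 27 j\right) + 0 = j^{2} + 27 j$)
$-131408 + L{\left(-236 \right)} = -131408 - 236 \left(27 - 236\right) = -131408 - -49324 = -131408 + 49324 = -82084$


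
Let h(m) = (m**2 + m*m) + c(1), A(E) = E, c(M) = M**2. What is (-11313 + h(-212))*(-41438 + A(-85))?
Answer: -3262711248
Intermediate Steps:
h(m) = 1 + 2*m**2 (h(m) = (m**2 + m*m) + 1**2 = (m**2 + m**2) + 1 = 2*m**2 + 1 = 1 + 2*m**2)
(-11313 + h(-212))*(-41438 + A(-85)) = (-11313 + (1 + 2*(-212)**2))*(-41438 - 85) = (-11313 + (1 + 2*44944))*(-41523) = (-11313 + (1 + 89888))*(-41523) = (-11313 + 89889)*(-41523) = 78576*(-41523) = -3262711248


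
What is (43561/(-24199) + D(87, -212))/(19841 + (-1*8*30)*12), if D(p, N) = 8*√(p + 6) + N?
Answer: -739107/58634177 + 8*√93/16961 ≈ -0.0080568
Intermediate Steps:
D(p, N) = N + 8*√(6 + p) (D(p, N) = 8*√(6 + p) + N = N + 8*√(6 + p))
(43561/(-24199) + D(87, -212))/(19841 + (-1*8*30)*12) = (43561/(-24199) + (-212 + 8*√(6 + 87)))/(19841 + (-1*8*30)*12) = (43561*(-1/24199) + (-212 + 8*√93))/(19841 - 8*30*12) = (-6223/3457 + (-212 + 8*√93))/(19841 - 240*12) = (-739107/3457 + 8*√93)/(19841 - 2880) = (-739107/3457 + 8*√93)/16961 = (-739107/3457 + 8*√93)*(1/16961) = -739107/58634177 + 8*√93/16961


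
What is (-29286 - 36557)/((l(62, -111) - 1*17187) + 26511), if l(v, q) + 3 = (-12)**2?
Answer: -65843/9465 ≈ -6.9565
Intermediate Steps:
l(v, q) = 141 (l(v, q) = -3 + (-12)**2 = -3 + 144 = 141)
(-29286 - 36557)/((l(62, -111) - 1*17187) + 26511) = (-29286 - 36557)/((141 - 1*17187) + 26511) = -65843/((141 - 17187) + 26511) = -65843/(-17046 + 26511) = -65843/9465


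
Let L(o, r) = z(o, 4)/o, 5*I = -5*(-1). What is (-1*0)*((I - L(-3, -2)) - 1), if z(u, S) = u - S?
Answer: 0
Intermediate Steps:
I = 1 (I = (-5*(-1))/5 = (⅕)*5 = 1)
L(o, r) = (-4 + o)/o (L(o, r) = (o - 1*4)/o = (o - 4)/o = (-4 + o)/o)
(-1*0)*((I - L(-3, -2)) - 1) = (-1*0)*((1 - (-4 - 3)/(-3)) - 1) = 0*((1 - (-1)*(-7)/3) - 1) = 0*((1 - 1*7/3) - 1) = 0*((1 - 7/3) - 1) = 0*(-4/3 - 1) = 0*(-7/3) = 0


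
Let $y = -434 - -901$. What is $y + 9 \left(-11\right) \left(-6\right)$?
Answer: $1061$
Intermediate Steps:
$y = 467$ ($y = -434 + 901 = 467$)
$y + 9 \left(-11\right) \left(-6\right) = 467 + 9 \left(-11\right) \left(-6\right) = 467 - -594 = 467 + 594 = 1061$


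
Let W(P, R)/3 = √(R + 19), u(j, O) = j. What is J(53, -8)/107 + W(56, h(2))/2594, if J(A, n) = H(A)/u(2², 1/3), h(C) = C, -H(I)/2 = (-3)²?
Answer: -9/214 + 3*√21/2594 ≈ -0.036756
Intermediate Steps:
H(I) = -18 (H(I) = -2*(-3)² = -2*9 = -18)
W(P, R) = 3*√(19 + R) (W(P, R) = 3*√(R + 19) = 3*√(19 + R))
J(A, n) = -9/2 (J(A, n) = -18/(2²) = -18/4 = -18*¼ = -9/2)
J(53, -8)/107 + W(56, h(2))/2594 = -9/2/107 + (3*√(19 + 2))/2594 = -9/2*1/107 + (3*√21)*(1/2594) = -9/214 + 3*√21/2594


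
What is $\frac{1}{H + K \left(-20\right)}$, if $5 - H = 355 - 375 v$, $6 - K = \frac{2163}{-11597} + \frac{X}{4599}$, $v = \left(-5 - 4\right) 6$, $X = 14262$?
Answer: $- \frac{17778201}{367327999540} \approx -4.8399 \cdot 10^{-5}$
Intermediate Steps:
$v = -54$ ($v = \left(-9\right) 6 = -54$)
$K = \frac{54852947}{17778201}$ ($K = 6 - \left(\frac{2163}{-11597} + \frac{14262}{4599}\right) = 6 - \left(2163 \left(- \frac{1}{11597}\right) + 14262 \cdot \frac{1}{4599}\right) = 6 - \left(- \frac{2163}{11597} + \frac{4754}{1533}\right) = 6 - \frac{51816259}{17778201} = \frac{54852947}{17778201} \approx 3.0854$)
$H = -20600$ ($H = 5 - \left(355 - -20250\right) = 5 - \left(355 + 20250\right) = 5 - 20605 = -20600$)
$\frac{1}{H + K \left(-20\right)} = \frac{1}{-20600 + \frac{54852947}{17778201} \left(-20\right)} = \frac{1}{-20600 - \frac{1097058940}{17778201}} = \frac{1}{- \frac{367327999540}{17778201}} = - \frac{17778201}{367327999540}$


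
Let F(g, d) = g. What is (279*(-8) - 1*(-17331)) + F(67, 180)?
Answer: 15166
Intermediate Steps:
(279*(-8) - 1*(-17331)) + F(67, 180) = (279*(-8) - 1*(-17331)) + 67 = (-2232 + 17331) + 67 = 15099 + 67 = 15166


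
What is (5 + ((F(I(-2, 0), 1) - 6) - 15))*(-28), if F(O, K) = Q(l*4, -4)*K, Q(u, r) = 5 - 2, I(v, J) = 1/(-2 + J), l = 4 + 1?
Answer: 364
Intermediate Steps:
l = 5
Q(u, r) = 3
F(O, K) = 3*K
(5 + ((F(I(-2, 0), 1) - 6) - 15))*(-28) = (5 + ((3*1 - 6) - 15))*(-28) = (5 + ((3 - 6) - 15))*(-28) = (5 + (-3 - 15))*(-28) = (5 - 18)*(-28) = -13*(-28) = 364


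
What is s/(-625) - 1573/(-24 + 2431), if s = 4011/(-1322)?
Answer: -1290036773/1988783750 ≈ -0.64866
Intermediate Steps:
s = -4011/1322 (s = 4011*(-1/1322) = -4011/1322 ≈ -3.0340)
s/(-625) - 1573/(-24 + 2431) = -4011/1322/(-625) - 1573/(-24 + 2431) = -4011/1322*(-1/625) - 1573/2407 = 4011/826250 - 1573*1/2407 = 4011/826250 - 1573/2407 = -1290036773/1988783750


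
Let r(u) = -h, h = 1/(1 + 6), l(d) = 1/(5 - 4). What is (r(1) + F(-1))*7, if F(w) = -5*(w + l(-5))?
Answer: -1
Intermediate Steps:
l(d) = 1 (l(d) = 1/1 = 1)
h = 1/7 ≈ 0.14286
F(w) = -5 - 5*w (F(w) = -5*(w + 1) = -5*(1 + w) = -5 - 5*w)
r(u) = -1/7 (r(u) = -1*1/7 = -1/7)
(r(1) + F(-1))*7 = (-1/7 + (-5 - 5*(-1)))*7 = (-1/7 + (-5 + 5))*7 = (-1/7 + 0)*7 = -1/7*7 = -1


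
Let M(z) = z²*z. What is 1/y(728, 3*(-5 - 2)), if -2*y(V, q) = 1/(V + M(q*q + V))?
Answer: -3195021074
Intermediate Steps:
M(z) = z³
y(V, q) = -1/(2*(V + (V + q²)³)) (y(V, q) = -1/(2*(V + (q*q + V)³)) = -1/(2*(V + (q² + V)³)) = -1/(2*(V + (V + q²)³)))
1/y(728, 3*(-5 - 2)) = 1/(-1/(2*728 + 2*(728 + (3*(-5 - 2))²)³)) = 1/(-1/(1456 + 2*(728 + (3*(-7))²)³)) = 1/(-1/(1456 + 2*(728 + (-21)²)³)) = 1/(-1/(1456 + 2*(728 + 441)³)) = 1/(-1/(1456 + 2*1169³)) = 1/(-1/(1456 + 2*1597509809)) = 1/(-1/(1456 + 3195019618)) = 1/(-1/3195021074) = -3195021074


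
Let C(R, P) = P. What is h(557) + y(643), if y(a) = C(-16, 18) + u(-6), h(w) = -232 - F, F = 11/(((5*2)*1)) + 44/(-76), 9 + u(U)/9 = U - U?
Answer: -56149/190 ≈ -295.52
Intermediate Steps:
u(U) = -81 (u(U) = -81 + 9*(U - U) = -81 + 9*0 = -81 + 0 = -81)
F = 99/190 (F = 11/((10*1)) + 44*(-1/76) = 11/10 - 11/19 = 99/190 ≈ 0.52105)
h(w) = -44179/190 (h(w) = -232 - 1*99/190 = -232 - 99/190 = -44179/190)
y(a) = -63 (y(a) = 18 - 81 = -63)
h(557) + y(643) = -44179/190 - 63 = -56149/190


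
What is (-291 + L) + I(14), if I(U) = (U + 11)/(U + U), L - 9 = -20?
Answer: -8431/28 ≈ -301.11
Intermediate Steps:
L = -11 (L = 9 - 20 = -11)
I(U) = (11 + U)/(2*U) (I(U) = (11 + U)/((2*U)) = (11 + U)*(1/(2*U)) = (11 + U)/(2*U))
(-291 + L) + I(14) = (-291 - 11) + (½)*(11 + 14)/14 = -302 + (½)*(1/14)*25 = -302 + 25/28 = -8431/28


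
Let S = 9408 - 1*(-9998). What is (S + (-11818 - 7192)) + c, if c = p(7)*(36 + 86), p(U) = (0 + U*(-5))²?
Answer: 149846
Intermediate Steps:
S = 19406 (S = 9408 + 9998 = 19406)
p(U) = 25*U² (p(U) = (0 - 5*U)² = (-5*U)² = 25*U²)
c = 149450 (c = (25*7²)*(36 + 86) = (25*49)*122 = 1225*122 = 149450)
(S + (-11818 - 7192)) + c = (19406 + (-11818 - 7192)) + 149450 = (19406 - 19010) + 149450 = 396 + 149450 = 149846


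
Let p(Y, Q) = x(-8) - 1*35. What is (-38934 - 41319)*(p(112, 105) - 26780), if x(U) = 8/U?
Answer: 2152064448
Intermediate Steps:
p(Y, Q) = -36 (p(Y, Q) = 8/(-8) - 1*35 = 8*(-⅛) - 35 = -1 - 35 = -36)
(-38934 - 41319)*(p(112, 105) - 26780) = (-38934 - 41319)*(-36 - 26780) = -80253*(-26816) = 2152064448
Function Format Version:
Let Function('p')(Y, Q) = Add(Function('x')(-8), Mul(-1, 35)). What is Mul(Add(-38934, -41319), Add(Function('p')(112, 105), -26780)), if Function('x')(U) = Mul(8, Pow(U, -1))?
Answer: 2152064448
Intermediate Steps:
Function('p')(Y, Q) = -36 (Function('p')(Y, Q) = Add(Mul(8, Pow(-8, -1)), Mul(-1, 35)) = Add(Mul(8, Rational(-1, 8)), -35) = Add(-1, -35) = -36)
Mul(Add(-38934, -41319), Add(Function('p')(112, 105), -26780)) = Mul(Add(-38934, -41319), Add(-36, -26780)) = Mul(-80253, -26816) = 2152064448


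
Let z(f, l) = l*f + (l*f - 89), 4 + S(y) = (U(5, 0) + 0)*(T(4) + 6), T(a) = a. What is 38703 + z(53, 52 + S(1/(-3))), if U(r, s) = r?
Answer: 49002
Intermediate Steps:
S(y) = 46 (S(y) = -4 + (5 + 0)*(4 + 6) = -4 + 5*10 = -4 + 50 = 46)
z(f, l) = -89 + 2*f*l (z(f, l) = f*l + (f*l - 89) = f*l + (-89 + f*l) = -89 + 2*f*l)
38703 + z(53, 52 + S(1/(-3))) = 38703 + (-89 + 2*53*(52 + 46)) = 38703 + (-89 + 2*53*98) = 38703 + (-89 + 10388) = 38703 + 10299 = 49002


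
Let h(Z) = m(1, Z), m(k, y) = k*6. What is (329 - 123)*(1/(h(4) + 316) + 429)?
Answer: 14228317/161 ≈ 88375.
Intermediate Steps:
m(k, y) = 6*k
h(Z) = 6 (h(Z) = 6*1 = 6)
(329 - 123)*(1/(h(4) + 316) + 429) = (329 - 123)*(1/(6 + 316) + 429) = 206*(1/322 + 429) = 206*(138139/322) = 14228317/161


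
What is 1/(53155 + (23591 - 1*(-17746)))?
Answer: 1/94492 ≈ 1.0583e-5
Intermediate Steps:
1/(53155 + (23591 - 1*(-17746))) = 1/(53155 + (23591 + 17746)) = 1/(53155 + 41337) = 1/94492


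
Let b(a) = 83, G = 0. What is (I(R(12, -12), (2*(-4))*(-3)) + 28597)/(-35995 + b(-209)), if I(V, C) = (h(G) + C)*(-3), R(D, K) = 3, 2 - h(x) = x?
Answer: -28519/35912 ≈ -0.79414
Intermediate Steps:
h(x) = 2 - x
I(V, C) = -6 - 3*C (I(V, C) = ((2 - 1*0) + C)*(-3) = ((2 + 0) + C)*(-3) = (2 + C)*(-3) = -6 - 3*C)
(I(R(12, -12), (2*(-4))*(-3)) + 28597)/(-35995 + b(-209)) = ((-6 - 3*2*(-4)*(-3)) + 28597)/(-35995 + 83) = ((-6 - (-24)*(-3)) + 28597)/(-35912) = ((-6 - 3*24) + 28597)*(-1/35912) = ((-6 - 72) + 28597)*(-1/35912) = (-78 + 28597)*(-1/35912) = 28519*(-1/35912) = -28519/35912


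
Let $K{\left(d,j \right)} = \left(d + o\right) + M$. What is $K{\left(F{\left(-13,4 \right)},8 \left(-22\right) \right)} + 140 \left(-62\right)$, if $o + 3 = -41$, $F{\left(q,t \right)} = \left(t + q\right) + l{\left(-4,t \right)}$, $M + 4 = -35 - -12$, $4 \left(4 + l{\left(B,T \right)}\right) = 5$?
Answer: $- \frac{35051}{4} \approx -8762.8$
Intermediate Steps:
$l{\left(B,T \right)} = - \frac{11}{4}$ ($l{\left(B,T \right)} = -4 + \frac{1}{4} \cdot 5 = -4 + \frac{5}{4} = - \frac{11}{4}$)
$M = -27$ ($M = -4 - 23 = -27$)
$F{\left(q,t \right)} = - \frac{11}{4} + q + t$ ($F{\left(q,t \right)} = \left(t + q\right) - \frac{11}{4} = \left(q + t\right) - \frac{11}{4} = - \frac{11}{4} + q + t$)
$o = -44$ ($o = -3 - 41 = -44$)
$K{\left(d,j \right)} = -71 + d$ ($K{\left(d,j \right)} = \left(d - 44\right) - 27 = \left(-44 + d\right) - 27 = -71 + d$)
$K{\left(F{\left(-13,4 \right)},8 \left(-22\right) \right)} + 140 \left(-62\right) = \left(-71 - \frac{47}{4}\right) + 140 \left(-62\right) = \left(-71 - \frac{47}{4}\right) - 8680 = - \frac{331}{4} - 8680 = - \frac{35051}{4}$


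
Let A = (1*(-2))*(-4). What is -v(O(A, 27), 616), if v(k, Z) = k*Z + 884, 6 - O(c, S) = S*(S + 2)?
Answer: 477748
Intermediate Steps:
A = 8 (A = -2*(-4) = 8)
O(c, S) = 6 - S*(2 + S) (O(c, S) = 6 - S*(S + 2) = 6 - S*(2 + S))
v(k, Z) = 884 + Z*k (v(k, Z) = Z*k + 884 = 884 + Z*k)
-v(O(A, 27), 616) = -(884 + 616*(6 - 1*27² - 2*27)) = -(884 + 616*(6 - 1*729 - 54)) = -(884 + 616*(6 - 729 - 54)) = -(884 + 616*(-777)) = -(884 - 478632) = -1*(-477748) = 477748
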